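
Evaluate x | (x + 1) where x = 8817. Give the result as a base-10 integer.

x = 10001001110001 = 8817
x + 1 = 10001001110010
OR    = 10001001110011 = 8819
(x | (x + 1) sets the lowest cleared bit.)

8819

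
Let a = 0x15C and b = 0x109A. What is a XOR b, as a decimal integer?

0x15C = 0000101011100
0x109A = 1000010011010
XOR → 1000111000110 = 4550

4550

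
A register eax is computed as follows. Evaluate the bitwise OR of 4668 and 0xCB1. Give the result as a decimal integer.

7869

4668 = 1001000111100
0xCB1 = 0110010110001
 OR → 1111010111101 = 7869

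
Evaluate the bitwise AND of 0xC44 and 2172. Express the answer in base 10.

2116

0xC44 = 110001000100
2172 = 100001111100
AND → 100001000100 = 2116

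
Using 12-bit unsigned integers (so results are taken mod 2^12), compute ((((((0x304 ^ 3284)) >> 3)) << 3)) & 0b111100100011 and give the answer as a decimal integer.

3840

0x304 = 001100000100
3284 = 110011010100
→ ^ → 111111010000 = 4048
→ >> 3 → 000111111010 = 506
→ << 3 (mod 2^12) → 111111010000 = 4048
0b111100100011 = 111100100011
→ & → 111100000000 = 3840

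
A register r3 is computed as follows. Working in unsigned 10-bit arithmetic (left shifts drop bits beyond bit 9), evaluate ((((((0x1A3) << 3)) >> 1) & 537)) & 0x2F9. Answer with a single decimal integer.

8

0x1A3 = 0110100011
→ << 3 (mod 2^10) → 0100011000 = 280
→ >> 1 → 0010001100 = 140
537 = 1000011001
→ & → 0000001000 = 8
0x2F9 = 1011111001
→ & → 0000001000 = 8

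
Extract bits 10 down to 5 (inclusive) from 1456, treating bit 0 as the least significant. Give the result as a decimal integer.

v = 10110110000
Shift right by 5: 101101
Mask low 6 bits: 101101 = 45

45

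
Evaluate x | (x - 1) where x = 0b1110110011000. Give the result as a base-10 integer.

x = 1110110011000 = 7576
x - 1 = 1110110010111
OR    = 1110110011111 = 7583
(x | (x - 1) sets all bits below the lowest set bit.)

7583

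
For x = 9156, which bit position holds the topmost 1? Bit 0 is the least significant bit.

9156 = 10001111000100
The topmost 1 is at position 13 (since 2^13 = 8192 ≤ 9156 < 16384).

13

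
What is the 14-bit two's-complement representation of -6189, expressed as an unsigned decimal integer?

10195

6189 in 14 bits: 01100000101101
Invert: 10011111010010
Add 1:  10011111010011 = 10195
(Check: 2^14 - 6189 = 16384 - 6189 = 10195.)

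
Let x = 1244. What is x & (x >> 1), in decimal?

76

x = 10011011100 = 1244
x>>1 = 01001101110
AND  = 00001001100 = 76
(x & (x >> 1) has a 1 wherever x has two consecutive 1 bits.)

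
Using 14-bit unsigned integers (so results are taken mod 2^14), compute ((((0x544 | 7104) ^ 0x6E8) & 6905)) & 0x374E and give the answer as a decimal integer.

4104

0x544 = 00010101000100
7104 = 01101111000000
→ | → 01111111000100 = 8132
0x6E8 = 00011011101000
→ ^ → 01100100101100 = 6444
6905 = 01101011111001
→ & → 01100000101000 = 6184
0x374E = 11011101001110
→ & → 01000000001000 = 4104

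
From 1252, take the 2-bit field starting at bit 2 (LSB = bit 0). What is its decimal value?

1

v = 10011100100
Shift right by 2: 100111001
Mask low 2 bits: 01 = 1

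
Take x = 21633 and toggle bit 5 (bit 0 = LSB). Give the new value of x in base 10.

21665

x = 101010010000001
bit 5 is currently 0; toggle it via x ^ (1 << 5) = x ^ 32
→ 101010010100001 = 21665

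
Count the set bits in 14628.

6

14628 = 11100100100100
Count the 1s: 1 + 1 + 1 + 1 + 1 + 1 = 6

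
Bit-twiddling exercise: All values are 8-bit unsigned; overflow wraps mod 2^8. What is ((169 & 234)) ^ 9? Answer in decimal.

169 = 10101001
234 = 11101010
→ & → 10101000 = 168
9 = 00001001
→ ^ → 10100001 = 161

161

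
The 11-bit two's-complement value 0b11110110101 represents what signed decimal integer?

pattern = 11110110101 (MSB is 1 ⇒ negative)
Invert: 00001001010, add 1 → 00001001011 = 75, so the value is -75.
(Equivalently: 1973 - 2^11 = 1973 - 2048 = -75.)

-75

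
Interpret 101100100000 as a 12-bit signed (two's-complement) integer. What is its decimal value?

pattern = 101100100000 (MSB is 1 ⇒ negative)
Invert: 010011011111, add 1 → 010011100000 = 1248, so the value is -1248.
(Equivalently: 2848 - 2^12 = 2848 - 4096 = -1248.)

-1248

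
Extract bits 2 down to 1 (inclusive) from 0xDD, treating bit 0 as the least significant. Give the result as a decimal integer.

v = 0011011101
Shift right by 1: 001101110
Mask low 2 bits: 10 = 2

2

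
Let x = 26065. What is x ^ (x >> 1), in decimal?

x = 110010111010001 = 26065
x>>1 = 011001011101000
XOR  = 101011100111001 = 22329
(x ^ (x >> 1) gives the standard binary-reflected Gray code of x.)

22329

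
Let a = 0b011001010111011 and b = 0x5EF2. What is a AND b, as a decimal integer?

a = 011001010111011
0x5EF2 = 101111011110010
AND → 001001010110010 = 4786

4786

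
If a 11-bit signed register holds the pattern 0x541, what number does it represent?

pattern = 10101000001 (MSB is 1 ⇒ negative)
Invert: 01010111110, add 1 → 01010111111 = 703, so the value is -703.
(Equivalently: 1345 - 2^11 = 1345 - 2048 = -703.)

-703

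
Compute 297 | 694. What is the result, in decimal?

297 = 0100101001
694 = 1010110110
 OR → 1110111111 = 959

959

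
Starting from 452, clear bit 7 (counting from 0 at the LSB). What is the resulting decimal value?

324

x = 111000100
bit 7 is currently 1; clear it via x & ~(1 << 7) = x & ~128
→ 101000100 = 324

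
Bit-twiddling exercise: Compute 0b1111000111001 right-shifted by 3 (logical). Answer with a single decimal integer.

967

x = 1111000111001
shift right by 3 → 0001111000111 = 967
(equivalently, floor(7737 / 8))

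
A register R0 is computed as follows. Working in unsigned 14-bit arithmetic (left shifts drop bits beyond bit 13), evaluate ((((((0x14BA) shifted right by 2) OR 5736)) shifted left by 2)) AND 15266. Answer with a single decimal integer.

6560

0x14BA = 01010010111010
→ shifted right by 2 → 00010100101110 = 1326
5736 = 01011001101000
→ OR → 01011101101110 = 5998
→ shifted left by 2 (mod 2^14) → 01110110111000 = 7608
15266 = 11101110100010
→ AND → 01100110100000 = 6560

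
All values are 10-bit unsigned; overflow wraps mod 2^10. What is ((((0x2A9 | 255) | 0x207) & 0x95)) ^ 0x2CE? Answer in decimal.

0x2A9 = 1010101001
255 = 0011111111
→ | → 1011111111 = 767
0x207 = 1000000111
→ | → 1011111111 = 767
0x95 = 0010010101
→ & → 0010010101 = 149
0x2CE = 1011001110
→ ^ → 1001011011 = 603

603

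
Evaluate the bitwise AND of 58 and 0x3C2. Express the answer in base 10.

2

58 = 0000111010
0x3C2 = 1111000010
AND → 0000000010 = 2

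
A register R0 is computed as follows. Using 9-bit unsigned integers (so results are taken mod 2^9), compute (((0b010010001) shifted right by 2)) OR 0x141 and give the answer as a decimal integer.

357

0b010010001 = 010010001
→ shifted right by 2 → 000100100 = 36
0x141 = 101000001
→ OR → 101100101 = 357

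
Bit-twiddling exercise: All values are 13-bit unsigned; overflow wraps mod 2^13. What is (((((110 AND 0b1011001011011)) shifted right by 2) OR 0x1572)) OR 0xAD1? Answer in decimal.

110 = 0000001101110
0b1011001011011 = 1011001011011
→ AND → 0000001001010 = 74
→ shifted right by 2 → 0000000010010 = 18
0x1572 = 1010101110010
→ OR → 1010101110010 = 5490
0xAD1 = 0101011010001
→ OR → 1111111110011 = 8179

8179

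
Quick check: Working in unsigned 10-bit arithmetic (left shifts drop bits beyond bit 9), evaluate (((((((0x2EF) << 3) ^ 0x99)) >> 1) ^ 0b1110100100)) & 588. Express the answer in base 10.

0x2EF = 1011101111
→ << 3 (mod 2^10) → 1101111000 = 888
0x99 = 0010011001
→ ^ → 1111100001 = 993
→ >> 1 → 0111110000 = 496
0b1110100100 = 1110100100
→ ^ → 1001010100 = 596
588 = 1001001100
→ & → 1001000100 = 580

580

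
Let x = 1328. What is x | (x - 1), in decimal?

x = 10100110000 = 1328
x - 1 = 10100101111
OR    = 10100111111 = 1343
(x | (x - 1) sets all bits below the lowest set bit.)

1343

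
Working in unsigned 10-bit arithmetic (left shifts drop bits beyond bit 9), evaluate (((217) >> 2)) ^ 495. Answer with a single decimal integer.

473

217 = 0011011001
→ >> 2 → 0000110110 = 54
495 = 0111101111
→ ^ → 0111011001 = 473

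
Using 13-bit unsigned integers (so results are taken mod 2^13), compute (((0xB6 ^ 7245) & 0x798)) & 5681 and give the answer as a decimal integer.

1040

0xB6 = 0000010110110
7245 = 1110001001101
→ ^ → 1110011111011 = 7419
0x798 = 0011110011000
→ & → 0010010011000 = 1176
5681 = 1011000110001
→ & → 0010000010000 = 1040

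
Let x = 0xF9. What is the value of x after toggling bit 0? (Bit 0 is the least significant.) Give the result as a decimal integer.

x = 11111001
bit 0 is currently 1; toggle it via x ^ (1 << 0) = x ^ 1
→ 11111000 = 248

248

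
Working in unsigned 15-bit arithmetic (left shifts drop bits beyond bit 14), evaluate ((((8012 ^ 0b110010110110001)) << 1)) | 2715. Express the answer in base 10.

8012 = 001111101001100
0b110010110110001 = 110010110110001
→ ^ → 111101011111101 = 31485
→ << 1 (mod 2^15) → 111010111111010 = 30202
2715 = 000101010011011
→ | → 111111111111011 = 32763

32763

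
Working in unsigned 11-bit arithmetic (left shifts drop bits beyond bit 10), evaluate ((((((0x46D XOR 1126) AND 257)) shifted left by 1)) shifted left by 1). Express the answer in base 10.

4

0x46D = 10001101101
1126 = 10001100110
→ XOR → 00000001011 = 11
257 = 00100000001
→ AND → 00000000001 = 1
→ shifted left by 1 (mod 2^11) → 00000000010 = 2
→ shifted left by 1 (mod 2^11) → 00000000100 = 4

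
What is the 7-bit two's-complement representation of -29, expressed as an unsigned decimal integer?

99

29 in 7 bits: 0011101
Invert: 1100010
Add 1:  1100011 = 99
(Check: 2^7 - 29 = 128 - 29 = 99.)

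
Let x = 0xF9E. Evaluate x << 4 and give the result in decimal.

63968

0xF9E = 0000111110011110
shift left by 4 → 1111100111100000 = 63968
(equivalently, 3998 × 2^4 = 3998 × 16)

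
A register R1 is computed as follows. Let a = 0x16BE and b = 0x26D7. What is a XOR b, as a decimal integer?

0x16BE = 01011010111110
0x26D7 = 10011011010111
XOR → 11000001101001 = 12393

12393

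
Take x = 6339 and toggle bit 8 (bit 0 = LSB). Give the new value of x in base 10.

6595

x = 1100011000011
bit 8 is currently 0; toggle it via x ^ (1 << 8) = x ^ 256
→ 1100111000011 = 6595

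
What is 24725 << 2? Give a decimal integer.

98900

24725 = 00110000010010101
shift left by 2 → 11000001001010100 = 98900
(equivalently, 24725 × 2^2 = 24725 × 4)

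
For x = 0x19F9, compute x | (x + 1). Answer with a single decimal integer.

6651

x = 1100111111001 = 6649
x + 1 = 1100111111010
OR    = 1100111111011 = 6651
(x | (x + 1) sets the lowest cleared bit.)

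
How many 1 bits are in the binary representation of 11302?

11302 = 10110000100110
Count the 1s: 1 + 1 + 1 + 1 + 1 + 1 = 6

6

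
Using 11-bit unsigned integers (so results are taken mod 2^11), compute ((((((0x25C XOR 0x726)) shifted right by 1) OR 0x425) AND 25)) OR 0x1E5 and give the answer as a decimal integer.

0x25C = 01001011100
0x726 = 11100100110
→ XOR → 10101111010 = 1402
→ shifted right by 1 → 01010111101 = 701
0x425 = 10000100101
→ OR → 11010111101 = 1725
25 = 00000011001
→ AND → 00000011001 = 25
0x1E5 = 00111100101
→ OR → 00111111101 = 509

509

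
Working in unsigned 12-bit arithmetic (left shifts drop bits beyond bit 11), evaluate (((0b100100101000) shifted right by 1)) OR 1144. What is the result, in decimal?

0b100100101000 = 100100101000
→ shifted right by 1 → 010010010100 = 1172
1144 = 010001111000
→ OR → 010011111100 = 1276

1276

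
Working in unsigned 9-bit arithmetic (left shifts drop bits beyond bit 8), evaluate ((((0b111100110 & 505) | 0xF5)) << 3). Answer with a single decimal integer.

0b111100110 = 111100110
505 = 111111001
→ & → 111100000 = 480
0xF5 = 011110101
→ | → 111110101 = 501
→ << 3 (mod 2^9) → 110101000 = 424

424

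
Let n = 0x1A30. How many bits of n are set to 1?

5

0x1A30 = 1101000110000
Count the 1s: 1 + 1 + 1 + 1 + 1 = 5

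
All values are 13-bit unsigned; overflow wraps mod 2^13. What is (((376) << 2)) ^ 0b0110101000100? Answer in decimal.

2212

376 = 0000101111000
→ << 2 (mod 2^13) → 0010111100000 = 1504
0b0110101000100 = 0110101000100
→ ^ → 0100010100100 = 2212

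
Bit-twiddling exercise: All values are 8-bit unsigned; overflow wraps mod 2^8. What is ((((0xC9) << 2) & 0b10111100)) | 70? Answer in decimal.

102

0xC9 = 11001001
→ << 2 (mod 2^8) → 00100100 = 36
0b10111100 = 10111100
→ & → 00100100 = 36
70 = 01000110
→ | → 01100110 = 102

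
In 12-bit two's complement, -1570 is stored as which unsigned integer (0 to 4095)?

2526

1570 in 12 bits: 011000100010
Invert: 100111011101
Add 1:  100111011110 = 2526
(Check: 2^12 - 1570 = 4096 - 1570 = 2526.)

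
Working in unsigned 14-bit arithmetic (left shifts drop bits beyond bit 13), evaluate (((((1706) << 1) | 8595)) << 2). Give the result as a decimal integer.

14172

1706 = 00011010101010
→ << 1 (mod 2^14) → 00110101010100 = 3412
8595 = 10000110010011
→ | → 10110111010111 = 11735
→ << 2 (mod 2^14) → 11011101011100 = 14172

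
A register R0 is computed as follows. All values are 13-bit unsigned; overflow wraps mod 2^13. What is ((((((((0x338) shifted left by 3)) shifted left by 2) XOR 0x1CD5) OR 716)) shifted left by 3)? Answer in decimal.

7912

0x338 = 0001100111000
→ shifted left by 3 (mod 2^13) → 1100111000000 = 6592
→ shifted left by 2 (mod 2^13) → 0011100000000 = 1792
0x1CD5 = 1110011010101
→ XOR → 1101111010101 = 7125
716 = 0001011001100
→ OR → 1101111011101 = 7133
→ shifted left by 3 (mod 2^13) → 1111011101000 = 7912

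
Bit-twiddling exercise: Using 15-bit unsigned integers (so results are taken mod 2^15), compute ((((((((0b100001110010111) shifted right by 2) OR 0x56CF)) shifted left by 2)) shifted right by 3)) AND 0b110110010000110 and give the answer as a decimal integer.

2054

0b100001110010111 = 100001110010111
→ shifted right by 2 → 001000011100101 = 4325
0x56CF = 101011011001111
→ OR → 101011011101111 = 22255
→ shifted left by 2 (mod 2^15) → 101101110111100 = 23484
→ shifted right by 3 → 000101101110111 = 2935
0b110110010000110 = 110110010000110
→ AND → 000100000000110 = 2054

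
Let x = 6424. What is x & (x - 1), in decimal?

6416

x = 1100100011000 = 6424
x - 1 = 1100100010111
AND   = 1100100010000 = 6416
(x & (x - 1) clears the lowest set bit of x.)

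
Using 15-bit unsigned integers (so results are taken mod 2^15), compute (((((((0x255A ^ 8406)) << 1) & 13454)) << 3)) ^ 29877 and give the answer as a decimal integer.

29941

0x255A = 010010101011010
8406 = 010000011010110
→ ^ → 000010110001100 = 1420
→ << 1 (mod 2^15) → 000101100011000 = 2840
13454 = 011010010001110
→ & → 000000000001000 = 8
→ << 3 (mod 2^15) → 000000001000000 = 64
29877 = 111010010110101
→ ^ → 111010011110101 = 29941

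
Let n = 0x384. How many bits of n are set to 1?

4

0x384 = 1110000100
Count the 1s: 1 + 1 + 1 + 1 = 4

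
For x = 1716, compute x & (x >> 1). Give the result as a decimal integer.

528

x = 11010110100 = 1716
x>>1 = 01101011010
AND  = 01000010000 = 528
(x & (x >> 1) has a 1 wherever x has two consecutive 1 bits.)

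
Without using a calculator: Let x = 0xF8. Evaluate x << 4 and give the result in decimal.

0xF8 = 000011111000
shift left by 4 → 111110000000 = 3968
(equivalently, 248 × 2^4 = 248 × 16)

3968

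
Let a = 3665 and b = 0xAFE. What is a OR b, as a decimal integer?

3839

3665 = 111001010001
0xAFE = 101011111110
 OR → 111011111111 = 3839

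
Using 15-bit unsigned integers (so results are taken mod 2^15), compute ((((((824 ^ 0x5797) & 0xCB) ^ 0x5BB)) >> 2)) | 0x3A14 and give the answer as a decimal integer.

15196

824 = 000001100111000
0x5797 = 101011110010111
→ ^ → 101010010101111 = 21679
0xCB = 000000011001011
→ & → 000000010001011 = 139
0x5BB = 000010110111011
→ ^ → 000010100110000 = 1328
→ >> 2 → 000000101001100 = 332
0x3A14 = 011101000010100
→ | → 011101101011100 = 15196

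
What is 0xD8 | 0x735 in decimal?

2045

0xD8 = 00011011000
0x735 = 11100110101
 OR → 11111111101 = 2045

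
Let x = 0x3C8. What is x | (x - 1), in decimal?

975

x = 1111001000 = 968
x - 1 = 1111000111
OR    = 1111001111 = 975
(x | (x - 1) sets all bits below the lowest set bit.)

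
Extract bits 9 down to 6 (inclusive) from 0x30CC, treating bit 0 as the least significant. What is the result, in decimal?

3

v = 11000011001100
Shift right by 6: 11000011
Mask low 4 bits: 0011 = 3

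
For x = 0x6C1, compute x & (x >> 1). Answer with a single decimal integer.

x = 11011000001 = 1729
x>>1 = 01101100000
AND  = 01001000000 = 576
(x & (x >> 1) has a 1 wherever x has two consecutive 1 bits.)

576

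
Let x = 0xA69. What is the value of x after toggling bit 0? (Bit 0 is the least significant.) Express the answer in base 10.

x = 101001101001
bit 0 is currently 1; toggle it via x ^ (1 << 0) = x ^ 1
→ 101001101000 = 2664

2664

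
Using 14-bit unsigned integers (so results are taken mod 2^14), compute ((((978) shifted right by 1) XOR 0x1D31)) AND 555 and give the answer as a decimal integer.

8

978 = 00001111010010
→ shifted right by 1 → 00000111101001 = 489
0x1D31 = 01110100110001
→ XOR → 01110011011000 = 7384
555 = 00001000101011
→ AND → 00000000001000 = 8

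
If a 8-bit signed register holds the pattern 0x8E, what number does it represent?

pattern = 10001110 (MSB is 1 ⇒ negative)
Invert: 01110001, add 1 → 01110010 = 114, so the value is -114.
(Equivalently: 142 - 2^8 = 142 - 256 = -114.)

-114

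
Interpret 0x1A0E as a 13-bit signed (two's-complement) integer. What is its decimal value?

-1522

pattern = 1101000001110 (MSB is 1 ⇒ negative)
Invert: 0010111110001, add 1 → 0010111110010 = 1522, so the value is -1522.
(Equivalently: 6670 - 2^13 = 6670 - 8192 = -1522.)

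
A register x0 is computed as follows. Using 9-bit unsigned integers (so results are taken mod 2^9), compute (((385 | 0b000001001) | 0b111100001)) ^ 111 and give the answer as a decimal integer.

385 = 110000001
0b000001001 = 000001001
→ | → 110001001 = 393
0b111100001 = 111100001
→ | → 111101001 = 489
111 = 001101111
→ ^ → 110000110 = 390

390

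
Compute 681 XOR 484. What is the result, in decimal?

681 = 1010101001
484 = 0111100100
XOR → 1101001101 = 845

845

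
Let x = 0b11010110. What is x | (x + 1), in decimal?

x = 11010110 = 214
x + 1 = 11010111
OR    = 11010111 = 215
(x | (x + 1) sets the lowest cleared bit.)

215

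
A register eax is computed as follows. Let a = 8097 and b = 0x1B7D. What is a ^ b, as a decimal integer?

8097 = 1111110100001
0x1B7D = 1101101111101
XOR → 0010011011100 = 1244

1244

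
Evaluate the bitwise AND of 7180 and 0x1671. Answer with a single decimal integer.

7180 = 1110000001100
0x1671 = 1011001110001
AND → 1010000000000 = 5120

5120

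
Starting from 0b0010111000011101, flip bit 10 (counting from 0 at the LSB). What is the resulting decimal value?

10781

x = 0010111000011101
bit 10 is currently 1; toggle it via x ^ (1 << 10) = x ^ 1024
→ 0010101000011101 = 10781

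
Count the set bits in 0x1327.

7

0x1327 = 1001100100111
Count the 1s: 1 + 1 + 1 + 1 + 1 + 1 + 1 = 7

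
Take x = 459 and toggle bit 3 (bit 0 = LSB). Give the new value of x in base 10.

x = 000111001011
bit 3 is currently 1; toggle it via x ^ (1 << 3) = x ^ 8
→ 000111000011 = 451

451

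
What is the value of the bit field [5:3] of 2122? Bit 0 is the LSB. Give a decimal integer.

1

v = 00100001001010
Shift right by 3: 00100001001
Mask low 3 bits: 001 = 1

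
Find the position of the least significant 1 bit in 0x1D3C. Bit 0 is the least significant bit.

0x1D3C = 1110100111100
Trailing zeros: 2, so the lowest set bit is bit 2 (value 4).

2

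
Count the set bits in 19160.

7

19160 = 100101011011000
Count the 1s: 1 + 1 + 1 + 1 + 1 + 1 + 1 = 7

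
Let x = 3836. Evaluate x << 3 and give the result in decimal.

3836 = 000111011111100
shift left by 3 → 111011111100000 = 30688
(equivalently, 3836 × 2^3 = 3836 × 8)

30688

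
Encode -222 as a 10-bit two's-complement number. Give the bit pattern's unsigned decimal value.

802

222 in 10 bits: 0011011110
Invert: 1100100001
Add 1:  1100100010 = 802
(Check: 2^10 - 222 = 1024 - 222 = 802.)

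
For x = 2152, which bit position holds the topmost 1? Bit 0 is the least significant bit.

11

2152 = 100001101000
The topmost 1 is at position 11 (since 2^11 = 2048 ≤ 2152 < 4096).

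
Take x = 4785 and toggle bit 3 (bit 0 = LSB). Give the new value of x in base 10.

x = 1001010110001
bit 3 is currently 0; toggle it via x ^ (1 << 3) = x ^ 8
→ 1001010111001 = 4793

4793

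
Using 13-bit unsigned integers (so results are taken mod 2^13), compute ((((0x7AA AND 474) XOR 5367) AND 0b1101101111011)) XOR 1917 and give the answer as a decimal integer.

5636

0x7AA = 0011110101010
474 = 0000111011010
→ AND → 0000110001010 = 394
5367 = 1010011110111
→ XOR → 1010101111101 = 5501
0b1101101111011 = 1101101111011
→ AND → 1000101111001 = 4473
1917 = 0011101111101
→ XOR → 1011000000100 = 5636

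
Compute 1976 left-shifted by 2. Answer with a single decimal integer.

1976 = 0011110111000
shift left by 2 → 1111011100000 = 7904
(equivalently, 1976 × 2^2 = 1976 × 4)

7904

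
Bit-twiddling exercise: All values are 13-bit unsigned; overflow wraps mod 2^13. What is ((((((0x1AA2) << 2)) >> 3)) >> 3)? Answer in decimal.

42

0x1AA2 = 1101010100010
→ << 2 (mod 2^13) → 0101010001000 = 2696
→ >> 3 → 0000101010001 = 337
→ >> 3 → 0000000101010 = 42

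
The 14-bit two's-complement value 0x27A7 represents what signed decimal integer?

pattern = 10011110100111 (MSB is 1 ⇒ negative)
Invert: 01100001011000, add 1 → 01100001011001 = 6233, so the value is -6233.
(Equivalently: 10151 - 2^14 = 10151 - 16384 = -6233.)

-6233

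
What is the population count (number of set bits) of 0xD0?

0xD0 = 11010000
Count the 1s: 1 + 1 + 1 = 3

3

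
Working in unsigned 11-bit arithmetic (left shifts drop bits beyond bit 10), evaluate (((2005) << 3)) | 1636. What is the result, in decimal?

2005 = 11111010101
→ << 3 (mod 2^11) → 11010101000 = 1704
1636 = 11001100100
→ | → 11011101100 = 1772

1772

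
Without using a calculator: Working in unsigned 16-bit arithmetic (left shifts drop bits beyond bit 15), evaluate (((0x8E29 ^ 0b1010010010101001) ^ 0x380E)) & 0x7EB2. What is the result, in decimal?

0x8E29 = 1000111000101001
0b1010010010101001 = 1010010010101001
→ ^ → 0010101010000000 = 10880
0x380E = 0011100000001110
→ ^ → 0001001010001110 = 4750
0x7EB2 = 0111111010110010
→ & → 0001001010000010 = 4738

4738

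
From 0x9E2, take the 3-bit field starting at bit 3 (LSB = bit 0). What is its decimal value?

v = 0100111100010
Shift right by 3: 0100111100
Mask low 3 bits: 100 = 4

4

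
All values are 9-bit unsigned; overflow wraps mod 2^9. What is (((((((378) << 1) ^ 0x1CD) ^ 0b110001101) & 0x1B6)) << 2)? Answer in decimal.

208

378 = 101111010
→ << 1 (mod 2^9) → 011110100 = 244
0x1CD = 111001101
→ ^ → 100111001 = 313
0b110001101 = 110001101
→ ^ → 010110100 = 180
0x1B6 = 110110110
→ & → 010110100 = 180
→ << 2 (mod 2^9) → 011010000 = 208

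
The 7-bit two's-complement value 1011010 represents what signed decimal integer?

pattern = 1011010 (MSB is 1 ⇒ negative)
Invert: 0100101, add 1 → 0100110 = 38, so the value is -38.
(Equivalently: 90 - 2^7 = 90 - 128 = -38.)

-38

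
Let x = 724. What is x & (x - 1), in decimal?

720

x = 1011010100 = 724
x - 1 = 1011010011
AND   = 1011010000 = 720
(x & (x - 1) clears the lowest set bit of x.)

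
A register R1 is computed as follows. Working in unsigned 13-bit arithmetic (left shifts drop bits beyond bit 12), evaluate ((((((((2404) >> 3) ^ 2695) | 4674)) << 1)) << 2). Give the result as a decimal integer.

2404 = 0100101100100
→ >> 3 → 0000100101100 = 300
2695 = 0101010000111
→ ^ → 0101110101011 = 2987
4674 = 1001001000010
→ | → 1101111101011 = 7147
→ << 1 (mod 2^13) → 1011111010110 = 6102
→ << 2 (mod 2^13) → 1111101011000 = 8024

8024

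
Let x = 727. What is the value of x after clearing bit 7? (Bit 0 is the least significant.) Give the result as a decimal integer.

x = 001011010111
bit 7 is currently 1; clear it via x & ~(1 << 7) = x & ~128
→ 001001010111 = 599

599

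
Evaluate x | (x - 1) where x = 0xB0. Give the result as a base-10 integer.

191

x = 10110000 = 176
x - 1 = 10101111
OR    = 10111111 = 191
(x | (x - 1) sets all bits below the lowest set bit.)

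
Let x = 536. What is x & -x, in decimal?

x = 1000011000 = 536
-x (two's complement) = …0111101000
AND   = 0000001000 = 8
(x & -x isolates the lowest set bit of x.)

8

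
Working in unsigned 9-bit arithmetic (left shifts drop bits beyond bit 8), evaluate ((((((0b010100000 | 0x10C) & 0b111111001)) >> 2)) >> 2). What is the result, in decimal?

26

0b010100000 = 010100000
0x10C = 100001100
→ | → 110101100 = 428
0b111111001 = 111111001
→ & → 110101000 = 424
→ >> 2 → 001101010 = 106
→ >> 2 → 000011010 = 26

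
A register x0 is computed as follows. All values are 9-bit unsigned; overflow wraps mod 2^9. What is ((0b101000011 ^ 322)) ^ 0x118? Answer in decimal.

281

0b101000011 = 101000011
322 = 101000010
→ ^ → 000000001 = 1
0x118 = 100011000
→ ^ → 100011001 = 281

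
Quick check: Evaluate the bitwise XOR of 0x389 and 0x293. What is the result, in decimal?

0x389 = 1110001001
0x293 = 1010010011
XOR → 0100011010 = 282

282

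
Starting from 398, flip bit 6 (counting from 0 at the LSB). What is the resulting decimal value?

462

x = 0110001110
bit 6 is currently 0; toggle it via x ^ (1 << 6) = x ^ 64
→ 0111001110 = 462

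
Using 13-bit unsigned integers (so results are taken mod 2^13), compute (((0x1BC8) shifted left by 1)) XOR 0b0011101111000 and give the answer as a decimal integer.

4328

0x1BC8 = 1101111001000
→ shifted left by 1 (mod 2^13) → 1011110010000 = 6032
0b0011101111000 = 0011101111000
→ XOR → 1000011101000 = 4328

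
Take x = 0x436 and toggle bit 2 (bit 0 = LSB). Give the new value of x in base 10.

x = 010000110110
bit 2 is currently 1; toggle it via x ^ (1 << 2) = x ^ 4
→ 010000110010 = 1074

1074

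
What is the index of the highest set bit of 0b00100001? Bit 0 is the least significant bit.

0b00100001 = 100001
The topmost 1 is at position 5 (since 2^5 = 32 ≤ 33 < 64).

5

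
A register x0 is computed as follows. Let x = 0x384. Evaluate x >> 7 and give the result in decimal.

7

0x384 = 1110000100
shift right by 7 → 0000000111 = 7
(equivalently, floor(900 / 128))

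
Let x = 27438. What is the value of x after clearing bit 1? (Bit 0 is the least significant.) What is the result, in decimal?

x = 110101100101110
bit 1 is currently 1; clear it via x & ~(1 << 1) = x & ~2
→ 110101100101100 = 27436

27436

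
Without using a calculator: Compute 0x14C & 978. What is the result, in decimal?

320

0x14C = 0101001100
978 = 1111010010
AND → 0101000000 = 320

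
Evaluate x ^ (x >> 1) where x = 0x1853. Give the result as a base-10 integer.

x = 1100001010011 = 6227
x>>1 = 0110000101001
XOR  = 1010001111010 = 5242
(x ^ (x >> 1) gives the standard binary-reflected Gray code of x.)

5242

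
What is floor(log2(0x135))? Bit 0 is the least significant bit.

0x135 = 100110101
The topmost 1 is at position 8 (since 2^8 = 256 ≤ 309 < 512).

8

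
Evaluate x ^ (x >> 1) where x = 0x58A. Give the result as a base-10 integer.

x = 10110001010 = 1418
x>>1 = 01011000101
XOR  = 11101001111 = 1871
(x ^ (x >> 1) gives the standard binary-reflected Gray code of x.)

1871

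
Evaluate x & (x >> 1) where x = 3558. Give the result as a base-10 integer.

1250

x = 110111100110 = 3558
x>>1 = 011011110011
AND  = 010011100010 = 1250
(x & (x >> 1) has a 1 wherever x has two consecutive 1 bits.)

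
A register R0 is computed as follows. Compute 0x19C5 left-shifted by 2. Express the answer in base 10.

0x19C5 = 001100111000101
shift left by 2 → 110011100010100 = 26388
(equivalently, 6597 × 2^2 = 6597 × 4)

26388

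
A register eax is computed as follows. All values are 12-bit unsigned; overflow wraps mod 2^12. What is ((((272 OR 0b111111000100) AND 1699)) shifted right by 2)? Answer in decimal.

272 = 000100010000
0b111111000100 = 111111000100
→ OR → 111111010100 = 4052
1699 = 011010100011
→ AND → 011010000000 = 1664
→ shifted right by 2 → 000110100000 = 416

416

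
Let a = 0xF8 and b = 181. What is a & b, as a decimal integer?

176

0xF8 = 11111000
181 = 10110101
AND → 10110000 = 176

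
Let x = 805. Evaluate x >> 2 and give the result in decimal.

201

805 = 1100100101
shift right by 2 → 0011001001 = 201
(equivalently, floor(805 / 4))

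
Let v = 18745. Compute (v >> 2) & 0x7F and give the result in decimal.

v = 100100100111001
Shift right by 2: 1001001001110
Mask low 7 bits: 1001110 = 78

78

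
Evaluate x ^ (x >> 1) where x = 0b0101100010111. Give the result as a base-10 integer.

x = 101100010111 = 2839
x>>1 = 010110001011
XOR  = 111010011100 = 3740
(x ^ (x >> 1) gives the standard binary-reflected Gray code of x.)

3740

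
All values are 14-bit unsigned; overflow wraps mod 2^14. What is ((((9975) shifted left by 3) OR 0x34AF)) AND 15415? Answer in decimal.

13367

9975 = 10011011110111
→ shifted left by 3 (mod 2^14) → 11011110111000 = 14264
0x34AF = 11010010101111
→ OR → 11011110111111 = 14271
15415 = 11110000110111
→ AND → 11010000110111 = 13367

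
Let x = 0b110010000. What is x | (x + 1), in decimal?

401

x = 110010000 = 400
x + 1 = 110010001
OR    = 110010001 = 401
(x | (x + 1) sets the lowest cleared bit.)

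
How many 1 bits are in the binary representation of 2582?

2582 = 101000010110
Count the 1s: 1 + 1 + 1 + 1 + 1 = 5

5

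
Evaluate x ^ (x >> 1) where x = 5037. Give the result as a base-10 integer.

6779

x = 1001110101101 = 5037
x>>1 = 0100111010110
XOR  = 1101001111011 = 6779
(x ^ (x >> 1) gives the standard binary-reflected Gray code of x.)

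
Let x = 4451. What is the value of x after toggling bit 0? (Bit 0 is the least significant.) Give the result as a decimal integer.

x = 1000101100011
bit 0 is currently 1; toggle it via x ^ (1 << 0) = x ^ 1
→ 1000101100010 = 4450

4450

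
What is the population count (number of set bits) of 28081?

28081 = 110110110110001
Count the 1s: 1 + 1 + 1 + 1 + 1 + 1 + 1 + 1 + 1 = 9

9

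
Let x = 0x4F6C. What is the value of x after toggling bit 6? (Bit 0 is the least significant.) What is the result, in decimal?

x = 0100111101101100
bit 6 is currently 1; toggle it via x ^ (1 << 6) = x ^ 64
→ 0100111100101100 = 20268

20268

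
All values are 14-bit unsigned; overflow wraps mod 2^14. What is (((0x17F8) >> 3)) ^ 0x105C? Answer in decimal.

0x17F8 = 01011111111000
→ >> 3 → 00001011111111 = 767
0x105C = 01000001011100
→ ^ → 01001010100011 = 4771

4771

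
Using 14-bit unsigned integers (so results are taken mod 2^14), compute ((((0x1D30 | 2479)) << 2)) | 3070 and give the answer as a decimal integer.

0x1D30 = 01110100110000
2479 = 00100110101111
→ | → 01110110111111 = 7615
→ << 2 (mod 2^14) → 11011011111100 = 14076
3070 = 00101111111110
→ | → 11111111111110 = 16382

16382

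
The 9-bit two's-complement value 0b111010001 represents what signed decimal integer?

-47

pattern = 111010001 (MSB is 1 ⇒ negative)
Invert: 000101110, add 1 → 000101111 = 47, so the value is -47.
(Equivalently: 465 - 2^9 = 465 - 512 = -47.)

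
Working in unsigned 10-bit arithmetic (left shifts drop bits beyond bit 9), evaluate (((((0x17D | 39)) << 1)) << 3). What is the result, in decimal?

1008

0x17D = 0101111101
39 = 0000100111
→ | → 0101111111 = 383
→ << 1 (mod 2^10) → 1011111110 = 766
→ << 3 (mod 2^10) → 1111110000 = 1008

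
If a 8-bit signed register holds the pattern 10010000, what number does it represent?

-112

pattern = 10010000 (MSB is 1 ⇒ negative)
Invert: 01101111, add 1 → 01110000 = 112, so the value is -112.
(Equivalently: 144 - 2^8 = 144 - 256 = -112.)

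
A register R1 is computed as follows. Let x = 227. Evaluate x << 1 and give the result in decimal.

454

227 = 011100011
shift left by 1 → 111000110 = 454
(equivalently, 227 × 2^1 = 227 × 2)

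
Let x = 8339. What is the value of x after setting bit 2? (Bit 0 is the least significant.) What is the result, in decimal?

x = 0010000010010011
bit 2 is currently 0; set it via x | (1 << 2) = x | 4
→ 0010000010010111 = 8343

8343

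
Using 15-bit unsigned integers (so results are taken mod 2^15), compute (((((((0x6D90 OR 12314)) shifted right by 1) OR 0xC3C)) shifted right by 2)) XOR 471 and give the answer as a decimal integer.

3688

0x6D90 = 110110110010000
12314 = 011000000011010
→ OR → 111110110011010 = 32154
→ shifted right by 1 → 011111011001101 = 16077
0xC3C = 000110000111100
→ OR → 011111011111101 = 16125
→ shifted right by 2 → 000111110111111 = 4031
471 = 000000111010111
→ XOR → 000111001101000 = 3688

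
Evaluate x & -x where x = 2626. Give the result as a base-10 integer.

2

x = 101001000010 = 2626
-x (two's complement) = …010110111110
AND   = 000000000010 = 2
(x & -x isolates the lowest set bit of x.)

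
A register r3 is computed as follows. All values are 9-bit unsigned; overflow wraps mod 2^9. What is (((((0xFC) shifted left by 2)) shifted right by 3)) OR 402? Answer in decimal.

446

0xFC = 011111100
→ shifted left by 2 (mod 2^9) → 111110000 = 496
→ shifted right by 3 → 000111110 = 62
402 = 110010010
→ OR → 110111110 = 446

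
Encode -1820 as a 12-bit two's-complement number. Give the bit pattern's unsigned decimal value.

1820 in 12 bits: 011100011100
Invert: 100011100011
Add 1:  100011100100 = 2276
(Check: 2^12 - 1820 = 4096 - 1820 = 2276.)

2276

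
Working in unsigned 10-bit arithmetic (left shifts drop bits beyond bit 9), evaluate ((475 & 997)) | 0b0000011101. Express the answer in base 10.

477

475 = 0111011011
997 = 1111100101
→ & → 0111000001 = 449
0b0000011101 = 0000011101
→ | → 0111011101 = 477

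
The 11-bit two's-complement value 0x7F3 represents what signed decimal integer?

pattern = 11111110011 (MSB is 1 ⇒ negative)
Invert: 00000001100, add 1 → 00000001101 = 13, so the value is -13.
(Equivalently: 2035 - 2^11 = 2035 - 2048 = -13.)

-13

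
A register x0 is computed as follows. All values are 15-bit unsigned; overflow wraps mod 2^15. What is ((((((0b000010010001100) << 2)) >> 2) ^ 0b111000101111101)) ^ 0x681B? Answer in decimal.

0b000010010001100 = 000010010001100
→ << 2 (mod 2^15) → 001001000110000 = 4656
→ >> 2 → 000010010001100 = 1164
0b111000101111101 = 111000101111101
→ ^ → 111010111110001 = 30193
0x681B = 110100000011011
→ ^ → 001110111101010 = 7658

7658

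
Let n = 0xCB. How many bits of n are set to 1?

5

0xCB = 11001011
Count the 1s: 1 + 1 + 1 + 1 + 1 = 5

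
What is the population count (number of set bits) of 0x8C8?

0x8C8 = 100011001000
Count the 1s: 1 + 1 + 1 + 1 = 4

4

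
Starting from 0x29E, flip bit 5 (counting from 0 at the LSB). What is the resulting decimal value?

702

x = 1010011110
bit 5 is currently 0; toggle it via x ^ (1 << 5) = x ^ 32
→ 1010111110 = 702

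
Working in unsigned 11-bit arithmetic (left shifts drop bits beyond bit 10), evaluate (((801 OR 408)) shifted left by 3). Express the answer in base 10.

1480

801 = 01100100001
408 = 00110011000
→ OR → 01110111001 = 953
→ shifted left by 3 (mod 2^11) → 10111001000 = 1480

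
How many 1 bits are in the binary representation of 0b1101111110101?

n = 1101111110101
Count the 1s: 1 + 1 + 1 + 1 + 1 + 1 + 1 + 1 + 1 + 1 = 10

10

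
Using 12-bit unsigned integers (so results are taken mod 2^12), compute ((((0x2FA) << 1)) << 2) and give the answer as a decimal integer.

2000

0x2FA = 001011111010
→ << 1 (mod 2^12) → 010111110100 = 1524
→ << 2 (mod 2^12) → 011111010000 = 2000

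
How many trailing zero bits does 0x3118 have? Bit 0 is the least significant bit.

0x3118 = 11000100011000
Trailing zeros: 3, so the lowest set bit is bit 3 (value 8).

3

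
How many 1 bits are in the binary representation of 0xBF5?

0xBF5 = 101111110101
Count the 1s: 1 + 1 + 1 + 1 + 1 + 1 + 1 + 1 + 1 = 9

9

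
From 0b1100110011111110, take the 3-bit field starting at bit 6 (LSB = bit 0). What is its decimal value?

v = 1100110011111110
Shift right by 6: 1100110011
Mask low 3 bits: 011 = 3

3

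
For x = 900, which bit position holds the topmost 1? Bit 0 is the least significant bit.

9

900 = 1110000100
The topmost 1 is at position 9 (since 2^9 = 512 ≤ 900 < 1024).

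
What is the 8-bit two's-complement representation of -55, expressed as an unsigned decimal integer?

201

55 in 8 bits: 00110111
Invert: 11001000
Add 1:  11001001 = 201
(Check: 2^8 - 55 = 256 - 55 = 201.)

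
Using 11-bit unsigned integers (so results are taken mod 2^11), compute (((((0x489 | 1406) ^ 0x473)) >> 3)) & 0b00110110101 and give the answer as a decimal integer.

49

0x489 = 10010001001
1406 = 10101111110
→ | → 10111111111 = 1535
0x473 = 10001110011
→ ^ → 00110001100 = 396
→ >> 3 → 00000110001 = 49
0b00110110101 = 00110110101
→ & → 00000110001 = 49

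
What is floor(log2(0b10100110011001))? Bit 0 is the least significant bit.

0b10100110011001 = 10100110011001
The topmost 1 is at position 13 (since 2^13 = 8192 ≤ 10649 < 16384).

13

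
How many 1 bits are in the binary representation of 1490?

6

1490 = 10111010010
Count the 1s: 1 + 1 + 1 + 1 + 1 + 1 = 6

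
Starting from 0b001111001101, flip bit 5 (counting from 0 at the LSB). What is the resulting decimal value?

1005

x = 001111001101
bit 5 is currently 0; toggle it via x ^ (1 << 5) = x ^ 32
→ 001111101101 = 1005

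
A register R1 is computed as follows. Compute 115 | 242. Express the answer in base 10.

243

115 = 01110011
242 = 11110010
 OR → 11110011 = 243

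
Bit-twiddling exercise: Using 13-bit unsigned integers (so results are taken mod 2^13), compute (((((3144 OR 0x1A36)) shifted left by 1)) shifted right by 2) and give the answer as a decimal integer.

3144 = 0110001001000
0x1A36 = 1101000110110
→ OR → 1111001111110 = 7806
→ shifted left by 1 (mod 2^13) → 1110011111100 = 7420
→ shifted right by 2 → 0011100111111 = 1855

1855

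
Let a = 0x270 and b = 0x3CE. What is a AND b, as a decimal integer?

0x270 = 1001110000
0x3CE = 1111001110
AND → 1001000000 = 576

576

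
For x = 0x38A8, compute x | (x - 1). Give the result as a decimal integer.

14511

x = 11100010101000 = 14504
x - 1 = 11100010100111
OR    = 11100010101111 = 14511
(x | (x - 1) sets all bits below the lowest set bit.)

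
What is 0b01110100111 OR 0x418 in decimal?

a = 01110100111
0x418 = 10000011000
 OR → 11110111111 = 1983

1983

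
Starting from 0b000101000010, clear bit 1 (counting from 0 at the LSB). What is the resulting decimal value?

x = 000101000010
bit 1 is currently 1; clear it via x & ~(1 << 1) = x & ~2
→ 000101000000 = 320

320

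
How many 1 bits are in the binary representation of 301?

5

301 = 100101101
Count the 1s: 1 + 1 + 1 + 1 + 1 = 5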